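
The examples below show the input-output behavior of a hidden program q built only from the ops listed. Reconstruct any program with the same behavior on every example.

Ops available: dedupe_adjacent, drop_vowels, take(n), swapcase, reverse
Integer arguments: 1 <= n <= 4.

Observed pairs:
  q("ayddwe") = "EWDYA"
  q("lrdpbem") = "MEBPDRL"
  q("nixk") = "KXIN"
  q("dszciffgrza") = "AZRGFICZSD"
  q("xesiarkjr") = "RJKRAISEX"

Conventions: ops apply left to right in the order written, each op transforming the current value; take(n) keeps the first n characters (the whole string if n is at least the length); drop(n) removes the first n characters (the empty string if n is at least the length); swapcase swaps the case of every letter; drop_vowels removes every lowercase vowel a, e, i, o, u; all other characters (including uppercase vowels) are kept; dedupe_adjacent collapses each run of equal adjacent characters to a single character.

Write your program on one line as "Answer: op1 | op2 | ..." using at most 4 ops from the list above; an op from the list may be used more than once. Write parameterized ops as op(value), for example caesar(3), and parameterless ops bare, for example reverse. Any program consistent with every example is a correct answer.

swapcase | reverse | dedupe_adjacent

Check, running the answer program on each example:
  "ayddwe" -> "AYDDWE" -> "EWDDYA" -> "EWDYA"
  "lrdpbem" -> "LRDPBEM" -> "MEBPDRL" -> "MEBPDRL"
  "nixk" -> "NIXK" -> "KXIN" -> "KXIN"
  "dszciffgrza" -> "DSZCIFFGRZA" -> "AZRGFFICZSD" -> "AZRGFICZSD"
  "xesiarkjr" -> "XESIARKJR" -> "RJKRAISEX" -> "RJKRAISEX"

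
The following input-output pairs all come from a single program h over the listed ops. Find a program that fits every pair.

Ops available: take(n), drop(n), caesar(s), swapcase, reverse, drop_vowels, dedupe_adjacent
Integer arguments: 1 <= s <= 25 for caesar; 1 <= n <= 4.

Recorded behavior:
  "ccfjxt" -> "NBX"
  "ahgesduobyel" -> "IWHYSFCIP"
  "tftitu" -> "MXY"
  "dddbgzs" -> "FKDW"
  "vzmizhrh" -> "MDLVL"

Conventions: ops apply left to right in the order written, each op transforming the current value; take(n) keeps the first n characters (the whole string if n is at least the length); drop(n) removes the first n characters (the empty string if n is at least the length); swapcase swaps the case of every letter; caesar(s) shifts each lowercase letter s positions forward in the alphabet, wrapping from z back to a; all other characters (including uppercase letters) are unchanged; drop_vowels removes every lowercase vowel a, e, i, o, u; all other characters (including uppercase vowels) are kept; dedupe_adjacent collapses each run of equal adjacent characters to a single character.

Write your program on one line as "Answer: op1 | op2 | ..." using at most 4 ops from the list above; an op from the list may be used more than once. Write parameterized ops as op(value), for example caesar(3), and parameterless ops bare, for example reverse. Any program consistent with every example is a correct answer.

drop(3) | caesar(4) | swapcase

Check, running the answer program on each example:
  "ccfjxt" -> "jxt" -> "nbx" -> "NBX"
  "ahgesduobyel" -> "esduobyel" -> "iwhysfcip" -> "IWHYSFCIP"
  "tftitu" -> "itu" -> "mxy" -> "MXY"
  "dddbgzs" -> "bgzs" -> "fkdw" -> "FKDW"
  "vzmizhrh" -> "izhrh" -> "mdlvl" -> "MDLVL"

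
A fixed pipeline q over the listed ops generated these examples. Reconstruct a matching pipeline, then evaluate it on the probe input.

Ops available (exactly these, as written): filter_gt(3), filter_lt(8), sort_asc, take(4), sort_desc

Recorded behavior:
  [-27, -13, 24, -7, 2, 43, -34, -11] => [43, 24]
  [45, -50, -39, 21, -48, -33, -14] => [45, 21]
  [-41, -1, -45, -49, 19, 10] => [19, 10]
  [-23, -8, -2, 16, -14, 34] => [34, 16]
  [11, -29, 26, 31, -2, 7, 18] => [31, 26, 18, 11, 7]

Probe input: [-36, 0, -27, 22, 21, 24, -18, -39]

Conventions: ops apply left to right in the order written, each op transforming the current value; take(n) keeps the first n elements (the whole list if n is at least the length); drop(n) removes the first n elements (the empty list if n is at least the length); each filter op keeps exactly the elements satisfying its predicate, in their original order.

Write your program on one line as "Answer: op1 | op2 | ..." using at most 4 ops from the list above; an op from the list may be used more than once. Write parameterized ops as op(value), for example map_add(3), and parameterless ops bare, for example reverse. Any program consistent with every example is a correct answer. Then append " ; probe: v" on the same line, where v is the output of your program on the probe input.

sort_asc | sort_desc | filter_gt(3) ; probe: [24, 22, 21]

Check, running the answer program on each example:
  [-27, -13, 24, -7, 2, 43, -34, -11] -> [-34, -27, -13, -11, -7, 2, 24, 43] -> [43, 24, 2, -7, -11, -13, -27, -34] -> [43, 24]
  [45, -50, -39, 21, -48, -33, -14] -> [-50, -48, -39, -33, -14, 21, 45] -> [45, 21, -14, -33, -39, -48, -50] -> [45, 21]
  [-41, -1, -45, -49, 19, 10] -> [-49, -45, -41, -1, 10, 19] -> [19, 10, -1, -41, -45, -49] -> [19, 10]
  [-23, -8, -2, 16, -14, 34] -> [-23, -14, -8, -2, 16, 34] -> [34, 16, -2, -8, -14, -23] -> [34, 16]
  [11, -29, 26, 31, -2, 7, 18] -> [-29, -2, 7, 11, 18, 26, 31] -> [31, 26, 18, 11, 7, -2, -29] -> [31, 26, 18, 11, 7]
  probe: [-36, 0, -27, 22, 21, 24, -18, -39] -> [-39, -36, -27, -18, 0, 21, 22, 24] -> [24, 22, 21, 0, -18, -27, -36, -39] -> [24, 22, 21]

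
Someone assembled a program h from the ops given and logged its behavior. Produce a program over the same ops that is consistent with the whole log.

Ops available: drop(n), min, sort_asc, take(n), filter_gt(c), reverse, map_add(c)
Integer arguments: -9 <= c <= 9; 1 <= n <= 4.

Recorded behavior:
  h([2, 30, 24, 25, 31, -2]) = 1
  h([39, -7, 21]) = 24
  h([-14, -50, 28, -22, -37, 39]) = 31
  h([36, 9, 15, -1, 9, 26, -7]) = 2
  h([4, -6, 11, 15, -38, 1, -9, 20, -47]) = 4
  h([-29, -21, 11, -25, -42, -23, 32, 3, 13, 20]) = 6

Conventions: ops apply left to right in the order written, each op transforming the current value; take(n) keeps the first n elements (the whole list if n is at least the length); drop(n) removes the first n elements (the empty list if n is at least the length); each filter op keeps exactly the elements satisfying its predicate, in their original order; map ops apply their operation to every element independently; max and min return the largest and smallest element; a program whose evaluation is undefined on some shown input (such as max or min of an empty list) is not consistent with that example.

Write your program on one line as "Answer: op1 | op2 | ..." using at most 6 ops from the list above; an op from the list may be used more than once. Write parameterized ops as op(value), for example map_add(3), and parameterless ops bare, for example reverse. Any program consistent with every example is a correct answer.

reverse | map_add(6) | sort_asc | map_add(-3) | filter_gt(0) | min

Check, running the answer program on each example:
  [2, 30, 24, 25, 31, -2] -> [-2, 31, 25, 24, 30, 2] -> [4, 37, 31, 30, 36, 8] -> [4, 8, 30, 31, 36, 37] -> [1, 5, 27, 28, 33, 34] -> [1, 5, 27, 28, 33, 34] -> 1
  [39, -7, 21] -> [21, -7, 39] -> [27, -1, 45] -> [-1, 27, 45] -> [-4, 24, 42] -> [24, 42] -> 24
  [-14, -50, 28, -22, -37, 39] -> [39, -37, -22, 28, -50, -14] -> [45, -31, -16, 34, -44, -8] -> [-44, -31, -16, -8, 34, 45] -> [-47, -34, -19, -11, 31, 42] -> [31, 42] -> 31
  [36, 9, 15, -1, 9, 26, -7] -> [-7, 26, 9, -1, 15, 9, 36] -> [-1, 32, 15, 5, 21, 15, 42] -> [-1, 5, 15, 15, 21, 32, 42] -> [-4, 2, 12, 12, 18, 29, 39] -> [2, 12, 12, 18, 29, 39] -> 2
  [4, -6, 11, 15, -38, 1, -9, 20, -47] -> [-47, 20, -9, 1, -38, 15, 11, -6, 4] -> [-41, 26, -3, 7, -32, 21, 17, 0, 10] -> [-41, -32, -3, 0, 7, 10, 17, 21, 26] -> [-44, -35, -6, -3, 4, 7, 14, 18, 23] -> [4, 7, 14, 18, 23] -> 4
  [-29, -21, 11, -25, -42, -23, 32, 3, 13, 20] -> [20, 13, 3, 32, -23, -42, -25, 11, -21, -29] -> [26, 19, 9, 38, -17, -36, -19, 17, -15, -23] -> [-36, -23, -19, -17, -15, 9, 17, 19, 26, 38] -> [-39, -26, -22, -20, -18, 6, 14, 16, 23, 35] -> [6, 14, 16, 23, 35] -> 6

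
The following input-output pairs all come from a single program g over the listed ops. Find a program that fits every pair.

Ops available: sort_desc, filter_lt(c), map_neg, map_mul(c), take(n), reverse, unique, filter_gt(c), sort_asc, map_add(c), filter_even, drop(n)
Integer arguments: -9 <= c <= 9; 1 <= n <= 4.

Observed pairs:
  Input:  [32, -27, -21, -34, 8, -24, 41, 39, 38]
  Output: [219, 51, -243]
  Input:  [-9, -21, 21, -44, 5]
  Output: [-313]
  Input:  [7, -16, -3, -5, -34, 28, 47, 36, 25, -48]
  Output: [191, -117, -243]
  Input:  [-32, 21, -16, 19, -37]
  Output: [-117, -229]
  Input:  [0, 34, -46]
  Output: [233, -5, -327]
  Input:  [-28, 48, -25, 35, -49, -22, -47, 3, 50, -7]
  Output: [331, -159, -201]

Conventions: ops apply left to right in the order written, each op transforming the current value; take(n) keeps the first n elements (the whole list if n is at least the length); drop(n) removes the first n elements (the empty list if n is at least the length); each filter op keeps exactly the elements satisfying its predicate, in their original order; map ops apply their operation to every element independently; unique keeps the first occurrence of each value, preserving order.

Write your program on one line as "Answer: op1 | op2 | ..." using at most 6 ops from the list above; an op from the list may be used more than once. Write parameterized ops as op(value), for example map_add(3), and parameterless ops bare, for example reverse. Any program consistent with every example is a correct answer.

filter_even | map_mul(7) | map_add(-5) | take(3) | sort_desc

Check, running the answer program on each example:
  [32, -27, -21, -34, 8, -24, 41, 39, 38] -> [32, -34, 8, -24, 38] -> [224, -238, 56, -168, 266] -> [219, -243, 51, -173, 261] -> [219, -243, 51] -> [219, 51, -243]
  [-9, -21, 21, -44, 5] -> [-44] -> [-308] -> [-313] -> [-313] -> [-313]
  [7, -16, -3, -5, -34, 28, 47, 36, 25, -48] -> [-16, -34, 28, 36, -48] -> [-112, -238, 196, 252, -336] -> [-117, -243, 191, 247, -341] -> [-117, -243, 191] -> [191, -117, -243]
  [-32, 21, -16, 19, -37] -> [-32, -16] -> [-224, -112] -> [-229, -117] -> [-229, -117] -> [-117, -229]
  [0, 34, -46] -> [0, 34, -46] -> [0, 238, -322] -> [-5, 233, -327] -> [-5, 233, -327] -> [233, -5, -327]
  [-28, 48, -25, 35, -49, -22, -47, 3, 50, -7] -> [-28, 48, -22, 50] -> [-196, 336, -154, 350] -> [-201, 331, -159, 345] -> [-201, 331, -159] -> [331, -159, -201]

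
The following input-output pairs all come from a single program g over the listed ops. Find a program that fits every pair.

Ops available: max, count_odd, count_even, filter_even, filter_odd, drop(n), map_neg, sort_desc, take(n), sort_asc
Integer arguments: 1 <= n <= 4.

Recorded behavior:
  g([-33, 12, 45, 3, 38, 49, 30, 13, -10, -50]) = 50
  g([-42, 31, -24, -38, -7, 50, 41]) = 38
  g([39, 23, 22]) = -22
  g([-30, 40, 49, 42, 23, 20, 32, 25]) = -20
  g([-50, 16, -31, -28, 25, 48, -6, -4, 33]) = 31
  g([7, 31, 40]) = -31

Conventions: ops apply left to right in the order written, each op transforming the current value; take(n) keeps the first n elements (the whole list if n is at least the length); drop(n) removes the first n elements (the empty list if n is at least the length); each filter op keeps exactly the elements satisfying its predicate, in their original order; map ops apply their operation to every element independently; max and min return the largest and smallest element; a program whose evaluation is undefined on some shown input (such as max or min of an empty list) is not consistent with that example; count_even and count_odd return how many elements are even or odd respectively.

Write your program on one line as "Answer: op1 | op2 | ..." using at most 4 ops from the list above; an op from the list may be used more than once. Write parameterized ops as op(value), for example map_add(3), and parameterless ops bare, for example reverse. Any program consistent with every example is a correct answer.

drop(1) | map_neg | max

Check, running the answer program on each example:
  [-33, 12, 45, 3, 38, 49, 30, 13, -10, -50] -> [12, 45, 3, 38, 49, 30, 13, -10, -50] -> [-12, -45, -3, -38, -49, -30, -13, 10, 50] -> 50
  [-42, 31, -24, -38, -7, 50, 41] -> [31, -24, -38, -7, 50, 41] -> [-31, 24, 38, 7, -50, -41] -> 38
  [39, 23, 22] -> [23, 22] -> [-23, -22] -> -22
  [-30, 40, 49, 42, 23, 20, 32, 25] -> [40, 49, 42, 23, 20, 32, 25] -> [-40, -49, -42, -23, -20, -32, -25] -> -20
  [-50, 16, -31, -28, 25, 48, -6, -4, 33] -> [16, -31, -28, 25, 48, -6, -4, 33] -> [-16, 31, 28, -25, -48, 6, 4, -33] -> 31
  [7, 31, 40] -> [31, 40] -> [-31, -40] -> -31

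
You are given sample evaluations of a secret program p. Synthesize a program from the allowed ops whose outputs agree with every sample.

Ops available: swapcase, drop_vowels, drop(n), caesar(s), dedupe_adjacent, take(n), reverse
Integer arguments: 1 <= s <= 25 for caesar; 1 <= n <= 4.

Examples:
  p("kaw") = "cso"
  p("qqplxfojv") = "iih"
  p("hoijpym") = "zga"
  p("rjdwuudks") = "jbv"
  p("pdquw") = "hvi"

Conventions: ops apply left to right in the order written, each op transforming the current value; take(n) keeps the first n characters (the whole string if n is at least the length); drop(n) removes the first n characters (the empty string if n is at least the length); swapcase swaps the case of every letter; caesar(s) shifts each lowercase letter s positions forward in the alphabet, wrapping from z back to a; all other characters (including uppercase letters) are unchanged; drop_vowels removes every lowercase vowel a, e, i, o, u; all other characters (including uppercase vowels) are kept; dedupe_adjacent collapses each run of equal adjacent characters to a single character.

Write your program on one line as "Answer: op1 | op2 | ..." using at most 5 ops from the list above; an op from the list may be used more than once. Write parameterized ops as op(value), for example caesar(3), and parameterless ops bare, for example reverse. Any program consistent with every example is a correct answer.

take(3) | caesar(4) | caesar(6) | caesar(8)

Check, running the answer program on each example:
  "kaw" -> "kaw" -> "oea" -> "ukg" -> "cso"
  "qqplxfojv" -> "qqp" -> "uut" -> "aaz" -> "iih"
  "hoijpym" -> "hoi" -> "lsm" -> "rys" -> "zga"
  "rjdwuudks" -> "rjd" -> "vnh" -> "btn" -> "jbv"
  "pdquw" -> "pdq" -> "thu" -> "zna" -> "hvi"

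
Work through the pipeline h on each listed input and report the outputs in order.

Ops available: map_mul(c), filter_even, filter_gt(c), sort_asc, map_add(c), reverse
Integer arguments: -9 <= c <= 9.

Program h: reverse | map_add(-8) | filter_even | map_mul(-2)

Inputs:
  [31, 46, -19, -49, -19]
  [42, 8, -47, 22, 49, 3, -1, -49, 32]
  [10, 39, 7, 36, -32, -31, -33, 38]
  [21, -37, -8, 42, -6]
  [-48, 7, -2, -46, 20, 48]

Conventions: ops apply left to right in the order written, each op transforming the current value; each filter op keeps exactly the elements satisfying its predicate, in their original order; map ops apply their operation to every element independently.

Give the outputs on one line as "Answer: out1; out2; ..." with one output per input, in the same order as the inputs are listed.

Execution, op by op:
  [31, 46, -19, -49, -19] -> [-19, -49, -19, 46, 31] -> [-27, -57, -27, 38, 23] -> [38] -> [-76]
  [42, 8, -47, 22, 49, 3, -1, -49, 32] -> [32, -49, -1, 3, 49, 22, -47, 8, 42] -> [24, -57, -9, -5, 41, 14, -55, 0, 34] -> [24, 14, 0, 34] -> [-48, -28, 0, -68]
  [10, 39, 7, 36, -32, -31, -33, 38] -> [38, -33, -31, -32, 36, 7, 39, 10] -> [30, -41, -39, -40, 28, -1, 31, 2] -> [30, -40, 28, 2] -> [-60, 80, -56, -4]
  [21, -37, -8, 42, -6] -> [-6, 42, -8, -37, 21] -> [-14, 34, -16, -45, 13] -> [-14, 34, -16] -> [28, -68, 32]
  [-48, 7, -2, -46, 20, 48] -> [48, 20, -46, -2, 7, -48] -> [40, 12, -54, -10, -1, -56] -> [40, 12, -54, -10, -56] -> [-80, -24, 108, 20, 112]

[-76]; [-48, -28, 0, -68]; [-60, 80, -56, -4]; [28, -68, 32]; [-80, -24, 108, 20, 112]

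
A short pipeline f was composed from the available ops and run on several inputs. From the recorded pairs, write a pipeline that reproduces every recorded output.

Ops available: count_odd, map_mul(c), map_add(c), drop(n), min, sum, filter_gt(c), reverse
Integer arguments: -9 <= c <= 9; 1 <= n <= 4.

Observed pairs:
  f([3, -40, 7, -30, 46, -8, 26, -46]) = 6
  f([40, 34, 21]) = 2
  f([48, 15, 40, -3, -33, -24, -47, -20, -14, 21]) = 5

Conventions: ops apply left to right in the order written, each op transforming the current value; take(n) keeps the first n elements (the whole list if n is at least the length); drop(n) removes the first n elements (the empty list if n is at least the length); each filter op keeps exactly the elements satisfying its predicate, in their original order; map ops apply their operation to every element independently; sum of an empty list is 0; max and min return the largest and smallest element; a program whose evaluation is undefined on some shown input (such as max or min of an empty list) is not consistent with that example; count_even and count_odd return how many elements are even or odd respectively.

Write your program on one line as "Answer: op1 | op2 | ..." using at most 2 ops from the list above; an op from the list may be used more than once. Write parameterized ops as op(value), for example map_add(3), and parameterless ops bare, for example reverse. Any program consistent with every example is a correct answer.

map_add(5) | count_odd

Check, running the answer program on each example:
  [3, -40, 7, -30, 46, -8, 26, -46] -> [8, -35, 12, -25, 51, -3, 31, -41] -> 6
  [40, 34, 21] -> [45, 39, 26] -> 2
  [48, 15, 40, -3, -33, -24, -47, -20, -14, 21] -> [53, 20, 45, 2, -28, -19, -42, -15, -9, 26] -> 5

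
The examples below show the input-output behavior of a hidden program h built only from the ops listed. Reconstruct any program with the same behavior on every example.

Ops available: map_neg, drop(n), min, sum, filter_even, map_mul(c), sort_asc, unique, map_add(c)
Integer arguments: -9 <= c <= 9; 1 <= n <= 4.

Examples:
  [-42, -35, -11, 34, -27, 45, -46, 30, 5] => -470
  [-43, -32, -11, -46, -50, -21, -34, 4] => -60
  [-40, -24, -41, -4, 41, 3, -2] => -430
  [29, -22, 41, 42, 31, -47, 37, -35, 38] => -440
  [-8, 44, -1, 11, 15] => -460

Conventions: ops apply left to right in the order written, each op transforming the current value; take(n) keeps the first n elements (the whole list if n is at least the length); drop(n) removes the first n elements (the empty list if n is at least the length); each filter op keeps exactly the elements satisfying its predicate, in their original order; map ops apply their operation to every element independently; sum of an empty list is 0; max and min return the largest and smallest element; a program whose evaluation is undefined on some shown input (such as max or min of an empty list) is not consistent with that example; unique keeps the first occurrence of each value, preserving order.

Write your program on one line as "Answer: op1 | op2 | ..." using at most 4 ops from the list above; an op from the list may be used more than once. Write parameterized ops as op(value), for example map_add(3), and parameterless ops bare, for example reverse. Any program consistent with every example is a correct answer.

map_add(2) | map_mul(-5) | map_mul(2) | min

Check, running the answer program on each example:
  [-42, -35, -11, 34, -27, 45, -46, 30, 5] -> [-40, -33, -9, 36, -25, 47, -44, 32, 7] -> [200, 165, 45, -180, 125, -235, 220, -160, -35] -> [400, 330, 90, -360, 250, -470, 440, -320, -70] -> -470
  [-43, -32, -11, -46, -50, -21, -34, 4] -> [-41, -30, -9, -44, -48, -19, -32, 6] -> [205, 150, 45, 220, 240, 95, 160, -30] -> [410, 300, 90, 440, 480, 190, 320, -60] -> -60
  [-40, -24, -41, -4, 41, 3, -2] -> [-38, -22, -39, -2, 43, 5, 0] -> [190, 110, 195, 10, -215, -25, 0] -> [380, 220, 390, 20, -430, -50, 0] -> -430
  [29, -22, 41, 42, 31, -47, 37, -35, 38] -> [31, -20, 43, 44, 33, -45, 39, -33, 40] -> [-155, 100, -215, -220, -165, 225, -195, 165, -200] -> [-310, 200, -430, -440, -330, 450, -390, 330, -400] -> -440
  [-8, 44, -1, 11, 15] -> [-6, 46, 1, 13, 17] -> [30, -230, -5, -65, -85] -> [60, -460, -10, -130, -170] -> -460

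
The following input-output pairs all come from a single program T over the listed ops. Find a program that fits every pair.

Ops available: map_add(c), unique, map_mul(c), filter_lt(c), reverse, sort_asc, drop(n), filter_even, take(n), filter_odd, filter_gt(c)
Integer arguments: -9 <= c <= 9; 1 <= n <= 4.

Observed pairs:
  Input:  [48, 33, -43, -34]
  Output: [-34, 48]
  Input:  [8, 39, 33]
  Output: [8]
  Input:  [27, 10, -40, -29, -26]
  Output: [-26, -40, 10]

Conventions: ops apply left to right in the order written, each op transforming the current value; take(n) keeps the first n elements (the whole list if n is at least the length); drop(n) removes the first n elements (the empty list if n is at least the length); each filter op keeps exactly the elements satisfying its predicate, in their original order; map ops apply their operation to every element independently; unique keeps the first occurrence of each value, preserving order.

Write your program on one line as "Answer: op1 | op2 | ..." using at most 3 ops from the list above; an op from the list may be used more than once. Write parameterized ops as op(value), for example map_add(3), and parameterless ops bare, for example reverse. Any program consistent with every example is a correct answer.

reverse | filter_even

Check, running the answer program on each example:
  [48, 33, -43, -34] -> [-34, -43, 33, 48] -> [-34, 48]
  [8, 39, 33] -> [33, 39, 8] -> [8]
  [27, 10, -40, -29, -26] -> [-26, -29, -40, 10, 27] -> [-26, -40, 10]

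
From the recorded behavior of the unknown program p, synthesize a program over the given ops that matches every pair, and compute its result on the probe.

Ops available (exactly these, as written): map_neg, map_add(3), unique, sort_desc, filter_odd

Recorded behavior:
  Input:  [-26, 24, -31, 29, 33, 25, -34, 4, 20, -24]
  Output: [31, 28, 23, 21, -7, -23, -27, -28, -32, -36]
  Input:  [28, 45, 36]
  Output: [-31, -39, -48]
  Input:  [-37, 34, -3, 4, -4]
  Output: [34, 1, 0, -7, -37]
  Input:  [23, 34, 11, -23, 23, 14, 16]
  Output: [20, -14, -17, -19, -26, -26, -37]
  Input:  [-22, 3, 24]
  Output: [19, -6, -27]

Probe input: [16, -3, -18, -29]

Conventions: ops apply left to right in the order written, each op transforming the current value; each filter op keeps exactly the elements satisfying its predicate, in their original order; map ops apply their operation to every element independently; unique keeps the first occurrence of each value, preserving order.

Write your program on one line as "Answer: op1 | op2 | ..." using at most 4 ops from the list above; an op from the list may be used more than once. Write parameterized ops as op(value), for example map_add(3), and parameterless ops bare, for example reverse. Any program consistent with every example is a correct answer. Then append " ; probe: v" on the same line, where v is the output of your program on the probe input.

map_add(3) | map_neg | sort_desc ; probe: [26, 15, 0, -19]

Check, running the answer program on each example:
  [-26, 24, -31, 29, 33, 25, -34, 4, 20, -24] -> [-23, 27, -28, 32, 36, 28, -31, 7, 23, -21] -> [23, -27, 28, -32, -36, -28, 31, -7, -23, 21] -> [31, 28, 23, 21, -7, -23, -27, -28, -32, -36]
  [28, 45, 36] -> [31, 48, 39] -> [-31, -48, -39] -> [-31, -39, -48]
  [-37, 34, -3, 4, -4] -> [-34, 37, 0, 7, -1] -> [34, -37, 0, -7, 1] -> [34, 1, 0, -7, -37]
  [23, 34, 11, -23, 23, 14, 16] -> [26, 37, 14, -20, 26, 17, 19] -> [-26, -37, -14, 20, -26, -17, -19] -> [20, -14, -17, -19, -26, -26, -37]
  [-22, 3, 24] -> [-19, 6, 27] -> [19, -6, -27] -> [19, -6, -27]
  probe: [16, -3, -18, -29] -> [19, 0, -15, -26] -> [-19, 0, 15, 26] -> [26, 15, 0, -19]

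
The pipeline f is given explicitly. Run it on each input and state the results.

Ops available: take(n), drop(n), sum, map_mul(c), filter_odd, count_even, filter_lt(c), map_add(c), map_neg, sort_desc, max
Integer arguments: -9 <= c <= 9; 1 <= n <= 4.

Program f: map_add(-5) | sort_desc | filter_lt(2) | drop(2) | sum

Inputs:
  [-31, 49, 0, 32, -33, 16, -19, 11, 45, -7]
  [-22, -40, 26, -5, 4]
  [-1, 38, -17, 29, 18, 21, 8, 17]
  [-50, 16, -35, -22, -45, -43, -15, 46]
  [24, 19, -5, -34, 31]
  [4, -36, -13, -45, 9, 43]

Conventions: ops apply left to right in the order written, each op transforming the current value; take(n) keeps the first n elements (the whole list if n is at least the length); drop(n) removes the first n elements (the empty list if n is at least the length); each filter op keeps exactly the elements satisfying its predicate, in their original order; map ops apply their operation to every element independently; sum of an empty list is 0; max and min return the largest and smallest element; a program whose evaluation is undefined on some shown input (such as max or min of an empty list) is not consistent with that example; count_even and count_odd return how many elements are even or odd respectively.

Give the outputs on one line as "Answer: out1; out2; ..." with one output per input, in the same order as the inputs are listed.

-98; -72; 0; -193; 0; -91

Execution, op by op:
  [-31, 49, 0, 32, -33, 16, -19, 11, 45, -7] -> [-36, 44, -5, 27, -38, 11, -24, 6, 40, -12] -> [44, 40, 27, 11, 6, -5, -12, -24, -36, -38] -> [-5, -12, -24, -36, -38] -> [-24, -36, -38] -> -98
  [-22, -40, 26, -5, 4] -> [-27, -45, 21, -10, -1] -> [21, -1, -10, -27, -45] -> [-1, -10, -27, -45] -> [-27, -45] -> -72
  [-1, 38, -17, 29, 18, 21, 8, 17] -> [-6, 33, -22, 24, 13, 16, 3, 12] -> [33, 24, 16, 13, 12, 3, -6, -22] -> [-6, -22] -> [] -> 0
  [-50, 16, -35, -22, -45, -43, -15, 46] -> [-55, 11, -40, -27, -50, -48, -20, 41] -> [41, 11, -20, -27, -40, -48, -50, -55] -> [-20, -27, -40, -48, -50, -55] -> [-40, -48, -50, -55] -> -193
  [24, 19, -5, -34, 31] -> [19, 14, -10, -39, 26] -> [26, 19, 14, -10, -39] -> [-10, -39] -> [] -> 0
  [4, -36, -13, -45, 9, 43] -> [-1, -41, -18, -50, 4, 38] -> [38, 4, -1, -18, -41, -50] -> [-1, -18, -41, -50] -> [-41, -50] -> -91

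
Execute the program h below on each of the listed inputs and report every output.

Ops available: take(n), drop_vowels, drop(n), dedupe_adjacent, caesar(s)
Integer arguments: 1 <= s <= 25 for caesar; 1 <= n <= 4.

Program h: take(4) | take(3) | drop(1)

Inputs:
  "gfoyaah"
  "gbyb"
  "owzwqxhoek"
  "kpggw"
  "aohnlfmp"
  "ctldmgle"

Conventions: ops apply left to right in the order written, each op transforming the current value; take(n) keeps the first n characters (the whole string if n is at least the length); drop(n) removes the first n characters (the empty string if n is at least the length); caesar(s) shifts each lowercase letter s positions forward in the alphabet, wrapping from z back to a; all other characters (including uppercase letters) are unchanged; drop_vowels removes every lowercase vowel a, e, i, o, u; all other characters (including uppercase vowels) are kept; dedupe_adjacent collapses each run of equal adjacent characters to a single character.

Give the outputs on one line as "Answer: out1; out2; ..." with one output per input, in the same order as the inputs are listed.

Execution, op by op:
  "gfoyaah" -> "gfoy" -> "gfo" -> "fo"
  "gbyb" -> "gbyb" -> "gby" -> "by"
  "owzwqxhoek" -> "owzw" -> "owz" -> "wz"
  "kpggw" -> "kpgg" -> "kpg" -> "pg"
  "aohnlfmp" -> "aohn" -> "aoh" -> "oh"
  "ctldmgle" -> "ctld" -> "ctl" -> "tl"

"fo"; "by"; "wz"; "pg"; "oh"; "tl"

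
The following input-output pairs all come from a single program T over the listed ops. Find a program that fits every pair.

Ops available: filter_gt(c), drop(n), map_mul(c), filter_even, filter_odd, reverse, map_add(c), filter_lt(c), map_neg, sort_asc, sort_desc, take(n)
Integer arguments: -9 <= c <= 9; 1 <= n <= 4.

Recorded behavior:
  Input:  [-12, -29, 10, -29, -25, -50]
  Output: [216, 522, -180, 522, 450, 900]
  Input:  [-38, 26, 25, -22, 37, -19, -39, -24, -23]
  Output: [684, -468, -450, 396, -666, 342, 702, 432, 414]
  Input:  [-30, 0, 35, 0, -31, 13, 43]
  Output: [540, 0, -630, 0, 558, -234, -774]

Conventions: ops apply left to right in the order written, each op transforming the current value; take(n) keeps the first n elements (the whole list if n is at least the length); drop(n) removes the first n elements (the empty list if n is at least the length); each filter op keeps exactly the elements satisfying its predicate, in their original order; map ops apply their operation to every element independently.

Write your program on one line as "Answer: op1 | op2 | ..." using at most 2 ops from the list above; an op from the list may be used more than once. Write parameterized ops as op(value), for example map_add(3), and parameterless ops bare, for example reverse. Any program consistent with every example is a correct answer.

map_mul(9) | map_mul(-2)

Check, running the answer program on each example:
  [-12, -29, 10, -29, -25, -50] -> [-108, -261, 90, -261, -225, -450] -> [216, 522, -180, 522, 450, 900]
  [-38, 26, 25, -22, 37, -19, -39, -24, -23] -> [-342, 234, 225, -198, 333, -171, -351, -216, -207] -> [684, -468, -450, 396, -666, 342, 702, 432, 414]
  [-30, 0, 35, 0, -31, 13, 43] -> [-270, 0, 315, 0, -279, 117, 387] -> [540, 0, -630, 0, 558, -234, -774]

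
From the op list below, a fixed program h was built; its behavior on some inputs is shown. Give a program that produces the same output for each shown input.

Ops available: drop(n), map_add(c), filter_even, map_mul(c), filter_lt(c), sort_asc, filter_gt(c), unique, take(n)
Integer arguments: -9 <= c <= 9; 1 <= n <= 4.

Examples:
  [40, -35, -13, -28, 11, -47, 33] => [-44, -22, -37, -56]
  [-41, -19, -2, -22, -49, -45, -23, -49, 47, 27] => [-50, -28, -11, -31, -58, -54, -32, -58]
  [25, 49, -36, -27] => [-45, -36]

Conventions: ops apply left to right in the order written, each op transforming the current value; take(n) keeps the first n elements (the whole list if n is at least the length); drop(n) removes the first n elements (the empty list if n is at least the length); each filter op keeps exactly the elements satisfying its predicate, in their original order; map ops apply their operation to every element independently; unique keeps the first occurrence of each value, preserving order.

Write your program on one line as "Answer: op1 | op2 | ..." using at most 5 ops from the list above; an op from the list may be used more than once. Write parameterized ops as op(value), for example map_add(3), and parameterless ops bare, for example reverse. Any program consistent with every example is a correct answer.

map_add(3) | map_add(-5) | map_add(-7) | filter_lt(1)

Check, running the answer program on each example:
  [40, -35, -13, -28, 11, -47, 33] -> [43, -32, -10, -25, 14, -44, 36] -> [38, -37, -15, -30, 9, -49, 31] -> [31, -44, -22, -37, 2, -56, 24] -> [-44, -22, -37, -56]
  [-41, -19, -2, -22, -49, -45, -23, -49, 47, 27] -> [-38, -16, 1, -19, -46, -42, -20, -46, 50, 30] -> [-43, -21, -4, -24, -51, -47, -25, -51, 45, 25] -> [-50, -28, -11, -31, -58, -54, -32, -58, 38, 18] -> [-50, -28, -11, -31, -58, -54, -32, -58]
  [25, 49, -36, -27] -> [28, 52, -33, -24] -> [23, 47, -38, -29] -> [16, 40, -45, -36] -> [-45, -36]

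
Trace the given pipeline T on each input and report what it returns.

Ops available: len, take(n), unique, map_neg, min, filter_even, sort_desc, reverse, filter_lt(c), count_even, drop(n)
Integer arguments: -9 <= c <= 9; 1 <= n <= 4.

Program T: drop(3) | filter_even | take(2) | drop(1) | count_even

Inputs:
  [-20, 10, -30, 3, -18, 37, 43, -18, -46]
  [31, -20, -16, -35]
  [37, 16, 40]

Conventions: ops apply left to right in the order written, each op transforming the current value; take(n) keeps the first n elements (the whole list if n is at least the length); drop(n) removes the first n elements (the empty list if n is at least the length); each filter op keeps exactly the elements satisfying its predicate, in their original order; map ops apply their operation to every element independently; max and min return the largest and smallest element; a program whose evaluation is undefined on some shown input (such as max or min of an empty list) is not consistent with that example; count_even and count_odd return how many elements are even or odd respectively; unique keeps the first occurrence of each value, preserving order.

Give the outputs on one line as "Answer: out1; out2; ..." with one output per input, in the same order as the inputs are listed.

Execution, op by op:
  [-20, 10, -30, 3, -18, 37, 43, -18, -46] -> [3, -18, 37, 43, -18, -46] -> [-18, -18, -46] -> [-18, -18] -> [-18] -> 1
  [31, -20, -16, -35] -> [-35] -> [] -> [] -> [] -> 0
  [37, 16, 40] -> [] -> [] -> [] -> [] -> 0

1; 0; 0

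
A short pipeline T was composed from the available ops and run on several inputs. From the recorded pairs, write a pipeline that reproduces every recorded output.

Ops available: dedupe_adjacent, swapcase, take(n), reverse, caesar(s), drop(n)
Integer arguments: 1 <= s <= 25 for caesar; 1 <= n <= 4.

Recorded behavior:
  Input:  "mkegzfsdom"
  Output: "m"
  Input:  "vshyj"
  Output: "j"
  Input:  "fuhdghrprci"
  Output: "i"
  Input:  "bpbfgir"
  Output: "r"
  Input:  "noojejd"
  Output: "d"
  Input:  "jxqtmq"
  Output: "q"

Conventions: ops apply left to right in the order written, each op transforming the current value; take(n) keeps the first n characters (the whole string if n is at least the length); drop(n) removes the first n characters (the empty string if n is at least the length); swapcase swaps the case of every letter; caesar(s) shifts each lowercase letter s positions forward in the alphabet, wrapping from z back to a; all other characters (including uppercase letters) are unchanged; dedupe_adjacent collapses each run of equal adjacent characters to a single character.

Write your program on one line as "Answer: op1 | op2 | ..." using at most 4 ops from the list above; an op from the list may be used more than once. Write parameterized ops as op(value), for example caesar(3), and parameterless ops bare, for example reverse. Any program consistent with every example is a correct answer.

reverse | swapcase | take(1) | swapcase

Check, running the answer program on each example:
  "mkegzfsdom" -> "modsfzgekm" -> "MODSFZGEKM" -> "M" -> "m"
  "vshyj" -> "jyhsv" -> "JYHSV" -> "J" -> "j"
  "fuhdghrprci" -> "icrprhgdhuf" -> "ICRPRHGDHUF" -> "I" -> "i"
  "bpbfgir" -> "rigfbpb" -> "RIGFBPB" -> "R" -> "r"
  "noojejd" -> "djejoon" -> "DJEJOON" -> "D" -> "d"
  "jxqtmq" -> "qmtqxj" -> "QMTQXJ" -> "Q" -> "q"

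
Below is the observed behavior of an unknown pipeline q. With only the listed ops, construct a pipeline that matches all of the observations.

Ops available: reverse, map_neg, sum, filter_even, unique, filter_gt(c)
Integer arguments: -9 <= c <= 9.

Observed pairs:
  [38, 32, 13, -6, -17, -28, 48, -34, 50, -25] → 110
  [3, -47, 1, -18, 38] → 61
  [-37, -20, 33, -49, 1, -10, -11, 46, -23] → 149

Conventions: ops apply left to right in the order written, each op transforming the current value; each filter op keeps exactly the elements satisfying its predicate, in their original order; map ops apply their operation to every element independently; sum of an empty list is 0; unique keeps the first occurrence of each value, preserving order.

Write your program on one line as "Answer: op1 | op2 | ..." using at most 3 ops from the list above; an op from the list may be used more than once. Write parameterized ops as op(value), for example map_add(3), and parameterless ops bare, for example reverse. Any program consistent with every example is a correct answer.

map_neg | filter_gt(-6) | sum

Check, running the answer program on each example:
  [38, 32, 13, -6, -17, -28, 48, -34, 50, -25] -> [-38, -32, -13, 6, 17, 28, -48, 34, -50, 25] -> [6, 17, 28, 34, 25] -> 110
  [3, -47, 1, -18, 38] -> [-3, 47, -1, 18, -38] -> [-3, 47, -1, 18] -> 61
  [-37, -20, 33, -49, 1, -10, -11, 46, -23] -> [37, 20, -33, 49, -1, 10, 11, -46, 23] -> [37, 20, 49, -1, 10, 11, 23] -> 149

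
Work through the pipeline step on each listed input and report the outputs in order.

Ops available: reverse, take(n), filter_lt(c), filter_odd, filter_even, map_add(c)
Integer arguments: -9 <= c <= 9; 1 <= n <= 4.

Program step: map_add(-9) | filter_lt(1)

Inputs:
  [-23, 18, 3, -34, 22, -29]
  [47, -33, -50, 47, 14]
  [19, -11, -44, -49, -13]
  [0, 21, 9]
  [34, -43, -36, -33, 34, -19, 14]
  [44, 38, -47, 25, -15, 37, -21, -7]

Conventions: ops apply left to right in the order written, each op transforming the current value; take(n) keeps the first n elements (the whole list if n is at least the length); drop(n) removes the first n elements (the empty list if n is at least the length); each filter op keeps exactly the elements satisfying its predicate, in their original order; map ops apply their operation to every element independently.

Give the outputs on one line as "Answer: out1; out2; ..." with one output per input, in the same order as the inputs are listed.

Execution, op by op:
  [-23, 18, 3, -34, 22, -29] -> [-32, 9, -6, -43, 13, -38] -> [-32, -6, -43, -38]
  [47, -33, -50, 47, 14] -> [38, -42, -59, 38, 5] -> [-42, -59]
  [19, -11, -44, -49, -13] -> [10, -20, -53, -58, -22] -> [-20, -53, -58, -22]
  [0, 21, 9] -> [-9, 12, 0] -> [-9, 0]
  [34, -43, -36, -33, 34, -19, 14] -> [25, -52, -45, -42, 25, -28, 5] -> [-52, -45, -42, -28]
  [44, 38, -47, 25, -15, 37, -21, -7] -> [35, 29, -56, 16, -24, 28, -30, -16] -> [-56, -24, -30, -16]

[-32, -6, -43, -38]; [-42, -59]; [-20, -53, -58, -22]; [-9, 0]; [-52, -45, -42, -28]; [-56, -24, -30, -16]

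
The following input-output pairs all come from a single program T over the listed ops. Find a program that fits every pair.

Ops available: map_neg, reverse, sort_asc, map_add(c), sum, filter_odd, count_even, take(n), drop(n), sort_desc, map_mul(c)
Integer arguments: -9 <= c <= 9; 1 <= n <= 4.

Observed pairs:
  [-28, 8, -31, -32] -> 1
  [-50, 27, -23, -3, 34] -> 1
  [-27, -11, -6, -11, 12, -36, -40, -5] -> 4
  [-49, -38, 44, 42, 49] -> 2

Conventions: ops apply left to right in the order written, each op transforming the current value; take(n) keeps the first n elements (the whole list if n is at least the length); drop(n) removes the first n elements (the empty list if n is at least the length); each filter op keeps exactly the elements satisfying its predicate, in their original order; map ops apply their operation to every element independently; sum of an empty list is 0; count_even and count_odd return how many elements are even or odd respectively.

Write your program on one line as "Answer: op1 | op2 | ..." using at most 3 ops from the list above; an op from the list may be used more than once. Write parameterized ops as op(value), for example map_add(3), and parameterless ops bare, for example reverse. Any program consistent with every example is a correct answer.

map_add(6) | drop(2) | count_even

Check, running the answer program on each example:
  [-28, 8, -31, -32] -> [-22, 14, -25, -26] -> [-25, -26] -> 1
  [-50, 27, -23, -3, 34] -> [-44, 33, -17, 3, 40] -> [-17, 3, 40] -> 1
  [-27, -11, -6, -11, 12, -36, -40, -5] -> [-21, -5, 0, -5, 18, -30, -34, 1] -> [0, -5, 18, -30, -34, 1] -> 4
  [-49, -38, 44, 42, 49] -> [-43, -32, 50, 48, 55] -> [50, 48, 55] -> 2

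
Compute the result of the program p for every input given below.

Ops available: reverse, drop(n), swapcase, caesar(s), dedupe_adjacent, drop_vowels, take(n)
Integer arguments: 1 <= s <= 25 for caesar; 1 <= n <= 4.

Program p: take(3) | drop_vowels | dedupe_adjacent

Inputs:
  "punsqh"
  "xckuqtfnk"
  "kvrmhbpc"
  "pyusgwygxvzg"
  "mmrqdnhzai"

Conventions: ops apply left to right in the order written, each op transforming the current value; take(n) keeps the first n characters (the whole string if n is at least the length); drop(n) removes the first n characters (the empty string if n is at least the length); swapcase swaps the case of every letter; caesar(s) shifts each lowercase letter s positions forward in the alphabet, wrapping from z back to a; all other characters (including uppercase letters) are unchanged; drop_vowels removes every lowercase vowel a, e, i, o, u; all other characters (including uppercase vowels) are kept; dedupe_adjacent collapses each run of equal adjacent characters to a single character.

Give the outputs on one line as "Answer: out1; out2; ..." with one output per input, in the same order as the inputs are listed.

Execution, op by op:
  "punsqh" -> "pun" -> "pn" -> "pn"
  "xckuqtfnk" -> "xck" -> "xck" -> "xck"
  "kvrmhbpc" -> "kvr" -> "kvr" -> "kvr"
  "pyusgwygxvzg" -> "pyu" -> "py" -> "py"
  "mmrqdnhzai" -> "mmr" -> "mmr" -> "mr"

"pn"; "xck"; "kvr"; "py"; "mr"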